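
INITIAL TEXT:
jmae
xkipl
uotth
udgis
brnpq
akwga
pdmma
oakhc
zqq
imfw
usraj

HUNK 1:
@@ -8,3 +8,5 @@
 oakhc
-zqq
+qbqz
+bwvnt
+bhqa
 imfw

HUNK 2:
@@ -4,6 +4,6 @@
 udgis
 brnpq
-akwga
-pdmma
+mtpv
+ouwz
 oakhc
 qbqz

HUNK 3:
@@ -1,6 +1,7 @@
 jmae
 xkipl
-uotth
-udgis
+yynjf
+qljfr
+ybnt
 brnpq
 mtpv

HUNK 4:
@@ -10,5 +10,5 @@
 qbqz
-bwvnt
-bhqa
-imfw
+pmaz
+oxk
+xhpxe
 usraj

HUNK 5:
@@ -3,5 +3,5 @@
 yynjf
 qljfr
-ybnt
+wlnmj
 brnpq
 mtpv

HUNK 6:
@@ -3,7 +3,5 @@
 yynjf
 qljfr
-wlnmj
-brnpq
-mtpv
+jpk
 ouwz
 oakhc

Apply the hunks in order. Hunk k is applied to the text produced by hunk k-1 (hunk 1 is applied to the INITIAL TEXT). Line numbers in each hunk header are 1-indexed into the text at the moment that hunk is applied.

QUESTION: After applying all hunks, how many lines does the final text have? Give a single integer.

Answer: 12

Derivation:
Hunk 1: at line 8 remove [zqq] add [qbqz,bwvnt,bhqa] -> 13 lines: jmae xkipl uotth udgis brnpq akwga pdmma oakhc qbqz bwvnt bhqa imfw usraj
Hunk 2: at line 4 remove [akwga,pdmma] add [mtpv,ouwz] -> 13 lines: jmae xkipl uotth udgis brnpq mtpv ouwz oakhc qbqz bwvnt bhqa imfw usraj
Hunk 3: at line 1 remove [uotth,udgis] add [yynjf,qljfr,ybnt] -> 14 lines: jmae xkipl yynjf qljfr ybnt brnpq mtpv ouwz oakhc qbqz bwvnt bhqa imfw usraj
Hunk 4: at line 10 remove [bwvnt,bhqa,imfw] add [pmaz,oxk,xhpxe] -> 14 lines: jmae xkipl yynjf qljfr ybnt brnpq mtpv ouwz oakhc qbqz pmaz oxk xhpxe usraj
Hunk 5: at line 3 remove [ybnt] add [wlnmj] -> 14 lines: jmae xkipl yynjf qljfr wlnmj brnpq mtpv ouwz oakhc qbqz pmaz oxk xhpxe usraj
Hunk 6: at line 3 remove [wlnmj,brnpq,mtpv] add [jpk] -> 12 lines: jmae xkipl yynjf qljfr jpk ouwz oakhc qbqz pmaz oxk xhpxe usraj
Final line count: 12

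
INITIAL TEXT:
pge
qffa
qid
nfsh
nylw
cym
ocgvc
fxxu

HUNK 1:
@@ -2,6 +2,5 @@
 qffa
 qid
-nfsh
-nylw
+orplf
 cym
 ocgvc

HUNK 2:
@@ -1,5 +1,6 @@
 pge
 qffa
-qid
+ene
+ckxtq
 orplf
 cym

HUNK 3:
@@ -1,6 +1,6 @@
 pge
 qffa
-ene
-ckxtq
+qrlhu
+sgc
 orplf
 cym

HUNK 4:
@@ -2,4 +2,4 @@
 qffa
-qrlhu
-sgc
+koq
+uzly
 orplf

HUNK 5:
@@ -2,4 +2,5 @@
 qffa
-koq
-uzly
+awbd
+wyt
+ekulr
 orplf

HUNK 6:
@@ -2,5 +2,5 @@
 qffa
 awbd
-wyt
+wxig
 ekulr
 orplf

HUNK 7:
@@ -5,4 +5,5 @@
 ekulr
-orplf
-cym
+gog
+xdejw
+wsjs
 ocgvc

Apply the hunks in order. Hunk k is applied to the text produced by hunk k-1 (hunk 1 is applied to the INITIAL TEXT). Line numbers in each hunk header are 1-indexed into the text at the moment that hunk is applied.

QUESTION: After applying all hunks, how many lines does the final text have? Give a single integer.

Answer: 10

Derivation:
Hunk 1: at line 2 remove [nfsh,nylw] add [orplf] -> 7 lines: pge qffa qid orplf cym ocgvc fxxu
Hunk 2: at line 1 remove [qid] add [ene,ckxtq] -> 8 lines: pge qffa ene ckxtq orplf cym ocgvc fxxu
Hunk 3: at line 1 remove [ene,ckxtq] add [qrlhu,sgc] -> 8 lines: pge qffa qrlhu sgc orplf cym ocgvc fxxu
Hunk 4: at line 2 remove [qrlhu,sgc] add [koq,uzly] -> 8 lines: pge qffa koq uzly orplf cym ocgvc fxxu
Hunk 5: at line 2 remove [koq,uzly] add [awbd,wyt,ekulr] -> 9 lines: pge qffa awbd wyt ekulr orplf cym ocgvc fxxu
Hunk 6: at line 2 remove [wyt] add [wxig] -> 9 lines: pge qffa awbd wxig ekulr orplf cym ocgvc fxxu
Hunk 7: at line 5 remove [orplf,cym] add [gog,xdejw,wsjs] -> 10 lines: pge qffa awbd wxig ekulr gog xdejw wsjs ocgvc fxxu
Final line count: 10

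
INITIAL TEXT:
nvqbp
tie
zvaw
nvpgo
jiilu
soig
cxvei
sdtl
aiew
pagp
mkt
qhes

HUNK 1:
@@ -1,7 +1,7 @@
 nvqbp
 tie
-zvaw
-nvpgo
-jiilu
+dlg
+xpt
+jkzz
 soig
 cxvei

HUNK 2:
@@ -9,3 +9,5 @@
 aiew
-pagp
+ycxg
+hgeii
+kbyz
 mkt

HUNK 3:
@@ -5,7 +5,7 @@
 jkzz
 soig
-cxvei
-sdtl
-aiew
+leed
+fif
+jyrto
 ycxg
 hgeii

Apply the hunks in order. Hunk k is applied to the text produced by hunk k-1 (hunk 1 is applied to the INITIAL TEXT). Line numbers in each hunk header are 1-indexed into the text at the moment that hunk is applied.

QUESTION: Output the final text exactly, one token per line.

Hunk 1: at line 1 remove [zvaw,nvpgo,jiilu] add [dlg,xpt,jkzz] -> 12 lines: nvqbp tie dlg xpt jkzz soig cxvei sdtl aiew pagp mkt qhes
Hunk 2: at line 9 remove [pagp] add [ycxg,hgeii,kbyz] -> 14 lines: nvqbp tie dlg xpt jkzz soig cxvei sdtl aiew ycxg hgeii kbyz mkt qhes
Hunk 3: at line 5 remove [cxvei,sdtl,aiew] add [leed,fif,jyrto] -> 14 lines: nvqbp tie dlg xpt jkzz soig leed fif jyrto ycxg hgeii kbyz mkt qhes

Answer: nvqbp
tie
dlg
xpt
jkzz
soig
leed
fif
jyrto
ycxg
hgeii
kbyz
mkt
qhes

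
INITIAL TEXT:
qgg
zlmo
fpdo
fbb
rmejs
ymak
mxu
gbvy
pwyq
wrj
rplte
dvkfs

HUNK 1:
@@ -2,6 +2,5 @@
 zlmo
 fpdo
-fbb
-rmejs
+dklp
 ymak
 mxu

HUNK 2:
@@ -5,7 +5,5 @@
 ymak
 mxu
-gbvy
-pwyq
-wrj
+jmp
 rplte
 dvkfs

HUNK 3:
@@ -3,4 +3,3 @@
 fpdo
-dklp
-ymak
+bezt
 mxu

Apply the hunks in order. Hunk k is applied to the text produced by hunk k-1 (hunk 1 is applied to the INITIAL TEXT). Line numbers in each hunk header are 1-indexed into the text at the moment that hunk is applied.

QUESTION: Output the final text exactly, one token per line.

Answer: qgg
zlmo
fpdo
bezt
mxu
jmp
rplte
dvkfs

Derivation:
Hunk 1: at line 2 remove [fbb,rmejs] add [dklp] -> 11 lines: qgg zlmo fpdo dklp ymak mxu gbvy pwyq wrj rplte dvkfs
Hunk 2: at line 5 remove [gbvy,pwyq,wrj] add [jmp] -> 9 lines: qgg zlmo fpdo dklp ymak mxu jmp rplte dvkfs
Hunk 3: at line 3 remove [dklp,ymak] add [bezt] -> 8 lines: qgg zlmo fpdo bezt mxu jmp rplte dvkfs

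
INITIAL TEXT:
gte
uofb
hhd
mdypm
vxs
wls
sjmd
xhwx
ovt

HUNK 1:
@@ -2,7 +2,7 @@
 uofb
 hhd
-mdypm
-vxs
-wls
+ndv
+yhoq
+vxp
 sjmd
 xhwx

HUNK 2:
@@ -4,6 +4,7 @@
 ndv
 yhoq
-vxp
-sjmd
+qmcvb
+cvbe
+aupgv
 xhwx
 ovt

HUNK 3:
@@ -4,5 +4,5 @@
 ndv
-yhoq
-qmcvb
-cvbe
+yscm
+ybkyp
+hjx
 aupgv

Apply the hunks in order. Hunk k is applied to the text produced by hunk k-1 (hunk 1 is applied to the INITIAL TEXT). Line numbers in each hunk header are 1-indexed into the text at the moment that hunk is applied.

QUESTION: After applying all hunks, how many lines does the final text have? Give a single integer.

Answer: 10

Derivation:
Hunk 1: at line 2 remove [mdypm,vxs,wls] add [ndv,yhoq,vxp] -> 9 lines: gte uofb hhd ndv yhoq vxp sjmd xhwx ovt
Hunk 2: at line 4 remove [vxp,sjmd] add [qmcvb,cvbe,aupgv] -> 10 lines: gte uofb hhd ndv yhoq qmcvb cvbe aupgv xhwx ovt
Hunk 3: at line 4 remove [yhoq,qmcvb,cvbe] add [yscm,ybkyp,hjx] -> 10 lines: gte uofb hhd ndv yscm ybkyp hjx aupgv xhwx ovt
Final line count: 10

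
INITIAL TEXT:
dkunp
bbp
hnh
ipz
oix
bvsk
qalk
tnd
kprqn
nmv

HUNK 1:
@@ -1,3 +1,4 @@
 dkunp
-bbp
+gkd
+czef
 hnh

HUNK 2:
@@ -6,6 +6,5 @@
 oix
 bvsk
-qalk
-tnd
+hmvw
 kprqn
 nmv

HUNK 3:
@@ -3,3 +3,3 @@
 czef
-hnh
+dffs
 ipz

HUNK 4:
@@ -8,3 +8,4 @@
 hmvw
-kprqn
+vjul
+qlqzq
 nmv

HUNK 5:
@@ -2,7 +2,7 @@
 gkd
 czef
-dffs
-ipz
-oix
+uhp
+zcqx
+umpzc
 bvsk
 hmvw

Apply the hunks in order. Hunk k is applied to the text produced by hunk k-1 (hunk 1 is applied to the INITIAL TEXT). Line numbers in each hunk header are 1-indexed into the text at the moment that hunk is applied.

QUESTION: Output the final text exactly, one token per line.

Hunk 1: at line 1 remove [bbp] add [gkd,czef] -> 11 lines: dkunp gkd czef hnh ipz oix bvsk qalk tnd kprqn nmv
Hunk 2: at line 6 remove [qalk,tnd] add [hmvw] -> 10 lines: dkunp gkd czef hnh ipz oix bvsk hmvw kprqn nmv
Hunk 3: at line 3 remove [hnh] add [dffs] -> 10 lines: dkunp gkd czef dffs ipz oix bvsk hmvw kprqn nmv
Hunk 4: at line 8 remove [kprqn] add [vjul,qlqzq] -> 11 lines: dkunp gkd czef dffs ipz oix bvsk hmvw vjul qlqzq nmv
Hunk 5: at line 2 remove [dffs,ipz,oix] add [uhp,zcqx,umpzc] -> 11 lines: dkunp gkd czef uhp zcqx umpzc bvsk hmvw vjul qlqzq nmv

Answer: dkunp
gkd
czef
uhp
zcqx
umpzc
bvsk
hmvw
vjul
qlqzq
nmv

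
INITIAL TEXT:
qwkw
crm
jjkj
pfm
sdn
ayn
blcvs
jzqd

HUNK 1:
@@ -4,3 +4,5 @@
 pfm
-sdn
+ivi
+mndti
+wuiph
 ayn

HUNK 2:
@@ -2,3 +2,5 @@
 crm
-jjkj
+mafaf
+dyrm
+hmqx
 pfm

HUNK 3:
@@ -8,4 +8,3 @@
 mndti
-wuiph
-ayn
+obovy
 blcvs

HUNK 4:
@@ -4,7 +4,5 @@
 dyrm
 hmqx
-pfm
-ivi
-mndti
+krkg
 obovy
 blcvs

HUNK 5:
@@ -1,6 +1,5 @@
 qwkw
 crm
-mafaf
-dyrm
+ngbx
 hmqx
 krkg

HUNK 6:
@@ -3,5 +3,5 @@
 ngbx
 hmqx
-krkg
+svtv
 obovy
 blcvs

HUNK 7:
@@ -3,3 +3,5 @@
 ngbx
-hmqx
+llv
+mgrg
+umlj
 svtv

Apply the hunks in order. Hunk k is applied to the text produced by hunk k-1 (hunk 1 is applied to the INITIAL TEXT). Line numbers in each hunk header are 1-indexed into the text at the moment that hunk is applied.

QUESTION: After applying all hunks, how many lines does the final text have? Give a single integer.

Answer: 10

Derivation:
Hunk 1: at line 4 remove [sdn] add [ivi,mndti,wuiph] -> 10 lines: qwkw crm jjkj pfm ivi mndti wuiph ayn blcvs jzqd
Hunk 2: at line 2 remove [jjkj] add [mafaf,dyrm,hmqx] -> 12 lines: qwkw crm mafaf dyrm hmqx pfm ivi mndti wuiph ayn blcvs jzqd
Hunk 3: at line 8 remove [wuiph,ayn] add [obovy] -> 11 lines: qwkw crm mafaf dyrm hmqx pfm ivi mndti obovy blcvs jzqd
Hunk 4: at line 4 remove [pfm,ivi,mndti] add [krkg] -> 9 lines: qwkw crm mafaf dyrm hmqx krkg obovy blcvs jzqd
Hunk 5: at line 1 remove [mafaf,dyrm] add [ngbx] -> 8 lines: qwkw crm ngbx hmqx krkg obovy blcvs jzqd
Hunk 6: at line 3 remove [krkg] add [svtv] -> 8 lines: qwkw crm ngbx hmqx svtv obovy blcvs jzqd
Hunk 7: at line 3 remove [hmqx] add [llv,mgrg,umlj] -> 10 lines: qwkw crm ngbx llv mgrg umlj svtv obovy blcvs jzqd
Final line count: 10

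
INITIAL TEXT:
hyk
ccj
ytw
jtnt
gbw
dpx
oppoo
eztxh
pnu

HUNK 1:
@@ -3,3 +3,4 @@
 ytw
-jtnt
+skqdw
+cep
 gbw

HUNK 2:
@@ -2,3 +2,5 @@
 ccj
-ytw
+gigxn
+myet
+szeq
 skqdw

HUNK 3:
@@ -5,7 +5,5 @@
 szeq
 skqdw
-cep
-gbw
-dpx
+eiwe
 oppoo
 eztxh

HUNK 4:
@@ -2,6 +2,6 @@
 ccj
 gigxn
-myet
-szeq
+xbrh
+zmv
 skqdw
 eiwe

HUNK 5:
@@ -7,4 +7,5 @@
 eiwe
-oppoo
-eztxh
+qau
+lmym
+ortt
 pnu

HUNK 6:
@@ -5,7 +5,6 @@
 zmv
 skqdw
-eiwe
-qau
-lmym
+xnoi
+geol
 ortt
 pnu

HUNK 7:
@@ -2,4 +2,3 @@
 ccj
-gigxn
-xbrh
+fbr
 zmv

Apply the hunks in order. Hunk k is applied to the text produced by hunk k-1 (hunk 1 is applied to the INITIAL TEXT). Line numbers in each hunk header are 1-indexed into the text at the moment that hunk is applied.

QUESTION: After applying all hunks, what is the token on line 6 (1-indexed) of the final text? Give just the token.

Answer: xnoi

Derivation:
Hunk 1: at line 3 remove [jtnt] add [skqdw,cep] -> 10 lines: hyk ccj ytw skqdw cep gbw dpx oppoo eztxh pnu
Hunk 2: at line 2 remove [ytw] add [gigxn,myet,szeq] -> 12 lines: hyk ccj gigxn myet szeq skqdw cep gbw dpx oppoo eztxh pnu
Hunk 3: at line 5 remove [cep,gbw,dpx] add [eiwe] -> 10 lines: hyk ccj gigxn myet szeq skqdw eiwe oppoo eztxh pnu
Hunk 4: at line 2 remove [myet,szeq] add [xbrh,zmv] -> 10 lines: hyk ccj gigxn xbrh zmv skqdw eiwe oppoo eztxh pnu
Hunk 5: at line 7 remove [oppoo,eztxh] add [qau,lmym,ortt] -> 11 lines: hyk ccj gigxn xbrh zmv skqdw eiwe qau lmym ortt pnu
Hunk 6: at line 5 remove [eiwe,qau,lmym] add [xnoi,geol] -> 10 lines: hyk ccj gigxn xbrh zmv skqdw xnoi geol ortt pnu
Hunk 7: at line 2 remove [gigxn,xbrh] add [fbr] -> 9 lines: hyk ccj fbr zmv skqdw xnoi geol ortt pnu
Final line 6: xnoi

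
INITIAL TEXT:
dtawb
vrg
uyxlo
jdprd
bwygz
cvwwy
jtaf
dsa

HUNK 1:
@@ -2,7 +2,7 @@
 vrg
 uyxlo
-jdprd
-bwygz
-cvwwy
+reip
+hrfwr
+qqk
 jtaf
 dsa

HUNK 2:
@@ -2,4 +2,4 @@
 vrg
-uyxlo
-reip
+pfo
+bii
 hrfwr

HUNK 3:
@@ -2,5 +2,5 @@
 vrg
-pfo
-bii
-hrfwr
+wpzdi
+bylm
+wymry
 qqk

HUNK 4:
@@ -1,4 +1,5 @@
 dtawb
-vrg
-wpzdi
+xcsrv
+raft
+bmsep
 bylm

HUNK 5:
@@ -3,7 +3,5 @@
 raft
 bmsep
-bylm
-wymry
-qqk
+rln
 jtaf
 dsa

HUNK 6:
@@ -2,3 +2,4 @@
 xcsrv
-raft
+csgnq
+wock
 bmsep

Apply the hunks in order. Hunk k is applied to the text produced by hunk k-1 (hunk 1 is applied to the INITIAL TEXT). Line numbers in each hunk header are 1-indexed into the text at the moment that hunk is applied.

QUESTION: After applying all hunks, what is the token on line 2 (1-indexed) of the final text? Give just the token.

Answer: xcsrv

Derivation:
Hunk 1: at line 2 remove [jdprd,bwygz,cvwwy] add [reip,hrfwr,qqk] -> 8 lines: dtawb vrg uyxlo reip hrfwr qqk jtaf dsa
Hunk 2: at line 2 remove [uyxlo,reip] add [pfo,bii] -> 8 lines: dtawb vrg pfo bii hrfwr qqk jtaf dsa
Hunk 3: at line 2 remove [pfo,bii,hrfwr] add [wpzdi,bylm,wymry] -> 8 lines: dtawb vrg wpzdi bylm wymry qqk jtaf dsa
Hunk 4: at line 1 remove [vrg,wpzdi] add [xcsrv,raft,bmsep] -> 9 lines: dtawb xcsrv raft bmsep bylm wymry qqk jtaf dsa
Hunk 5: at line 3 remove [bylm,wymry,qqk] add [rln] -> 7 lines: dtawb xcsrv raft bmsep rln jtaf dsa
Hunk 6: at line 2 remove [raft] add [csgnq,wock] -> 8 lines: dtawb xcsrv csgnq wock bmsep rln jtaf dsa
Final line 2: xcsrv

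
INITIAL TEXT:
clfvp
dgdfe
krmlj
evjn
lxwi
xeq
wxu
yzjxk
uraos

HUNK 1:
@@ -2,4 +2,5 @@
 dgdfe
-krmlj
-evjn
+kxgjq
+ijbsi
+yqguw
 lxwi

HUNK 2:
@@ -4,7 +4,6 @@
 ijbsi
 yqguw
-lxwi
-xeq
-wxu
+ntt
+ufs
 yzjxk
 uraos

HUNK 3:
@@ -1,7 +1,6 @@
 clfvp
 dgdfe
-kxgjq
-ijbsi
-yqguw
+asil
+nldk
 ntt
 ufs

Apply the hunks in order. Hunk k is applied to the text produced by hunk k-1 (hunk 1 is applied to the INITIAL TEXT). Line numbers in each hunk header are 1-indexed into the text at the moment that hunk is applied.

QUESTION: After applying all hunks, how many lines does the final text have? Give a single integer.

Answer: 8

Derivation:
Hunk 1: at line 2 remove [krmlj,evjn] add [kxgjq,ijbsi,yqguw] -> 10 lines: clfvp dgdfe kxgjq ijbsi yqguw lxwi xeq wxu yzjxk uraos
Hunk 2: at line 4 remove [lxwi,xeq,wxu] add [ntt,ufs] -> 9 lines: clfvp dgdfe kxgjq ijbsi yqguw ntt ufs yzjxk uraos
Hunk 3: at line 1 remove [kxgjq,ijbsi,yqguw] add [asil,nldk] -> 8 lines: clfvp dgdfe asil nldk ntt ufs yzjxk uraos
Final line count: 8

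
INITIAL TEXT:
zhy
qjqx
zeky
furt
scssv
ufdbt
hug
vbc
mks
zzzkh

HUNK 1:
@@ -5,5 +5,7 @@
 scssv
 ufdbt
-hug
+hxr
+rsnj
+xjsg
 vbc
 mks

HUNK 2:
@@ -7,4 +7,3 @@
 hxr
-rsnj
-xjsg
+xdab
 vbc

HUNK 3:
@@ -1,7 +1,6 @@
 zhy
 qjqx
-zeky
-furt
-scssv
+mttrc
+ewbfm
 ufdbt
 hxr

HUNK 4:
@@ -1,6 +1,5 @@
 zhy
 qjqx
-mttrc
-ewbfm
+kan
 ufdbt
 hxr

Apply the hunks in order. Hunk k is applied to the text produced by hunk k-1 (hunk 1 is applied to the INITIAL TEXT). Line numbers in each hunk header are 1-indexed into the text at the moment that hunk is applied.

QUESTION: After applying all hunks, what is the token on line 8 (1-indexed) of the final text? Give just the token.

Hunk 1: at line 5 remove [hug] add [hxr,rsnj,xjsg] -> 12 lines: zhy qjqx zeky furt scssv ufdbt hxr rsnj xjsg vbc mks zzzkh
Hunk 2: at line 7 remove [rsnj,xjsg] add [xdab] -> 11 lines: zhy qjqx zeky furt scssv ufdbt hxr xdab vbc mks zzzkh
Hunk 3: at line 1 remove [zeky,furt,scssv] add [mttrc,ewbfm] -> 10 lines: zhy qjqx mttrc ewbfm ufdbt hxr xdab vbc mks zzzkh
Hunk 4: at line 1 remove [mttrc,ewbfm] add [kan] -> 9 lines: zhy qjqx kan ufdbt hxr xdab vbc mks zzzkh
Final line 8: mks

Answer: mks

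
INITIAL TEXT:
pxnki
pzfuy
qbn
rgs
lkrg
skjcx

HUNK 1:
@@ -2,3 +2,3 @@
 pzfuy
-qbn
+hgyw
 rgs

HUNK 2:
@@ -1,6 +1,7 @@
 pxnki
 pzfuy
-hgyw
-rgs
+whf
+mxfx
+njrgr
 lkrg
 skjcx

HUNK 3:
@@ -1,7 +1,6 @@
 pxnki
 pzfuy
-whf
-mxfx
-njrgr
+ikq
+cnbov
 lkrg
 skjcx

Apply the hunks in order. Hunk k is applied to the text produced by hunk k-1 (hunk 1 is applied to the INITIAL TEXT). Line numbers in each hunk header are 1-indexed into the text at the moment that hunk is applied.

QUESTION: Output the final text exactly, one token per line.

Answer: pxnki
pzfuy
ikq
cnbov
lkrg
skjcx

Derivation:
Hunk 1: at line 2 remove [qbn] add [hgyw] -> 6 lines: pxnki pzfuy hgyw rgs lkrg skjcx
Hunk 2: at line 1 remove [hgyw,rgs] add [whf,mxfx,njrgr] -> 7 lines: pxnki pzfuy whf mxfx njrgr lkrg skjcx
Hunk 3: at line 1 remove [whf,mxfx,njrgr] add [ikq,cnbov] -> 6 lines: pxnki pzfuy ikq cnbov lkrg skjcx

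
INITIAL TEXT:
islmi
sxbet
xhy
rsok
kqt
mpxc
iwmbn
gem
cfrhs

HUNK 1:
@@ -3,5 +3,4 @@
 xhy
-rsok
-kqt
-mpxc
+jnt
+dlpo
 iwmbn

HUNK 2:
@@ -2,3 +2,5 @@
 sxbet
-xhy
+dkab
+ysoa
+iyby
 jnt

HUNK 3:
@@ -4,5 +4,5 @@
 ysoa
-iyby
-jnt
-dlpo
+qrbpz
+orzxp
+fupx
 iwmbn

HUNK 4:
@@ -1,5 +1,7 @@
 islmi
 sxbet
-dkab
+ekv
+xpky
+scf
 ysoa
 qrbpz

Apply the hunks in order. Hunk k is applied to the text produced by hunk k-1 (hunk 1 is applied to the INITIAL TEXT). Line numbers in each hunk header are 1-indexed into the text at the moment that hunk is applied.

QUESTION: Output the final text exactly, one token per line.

Answer: islmi
sxbet
ekv
xpky
scf
ysoa
qrbpz
orzxp
fupx
iwmbn
gem
cfrhs

Derivation:
Hunk 1: at line 3 remove [rsok,kqt,mpxc] add [jnt,dlpo] -> 8 lines: islmi sxbet xhy jnt dlpo iwmbn gem cfrhs
Hunk 2: at line 2 remove [xhy] add [dkab,ysoa,iyby] -> 10 lines: islmi sxbet dkab ysoa iyby jnt dlpo iwmbn gem cfrhs
Hunk 3: at line 4 remove [iyby,jnt,dlpo] add [qrbpz,orzxp,fupx] -> 10 lines: islmi sxbet dkab ysoa qrbpz orzxp fupx iwmbn gem cfrhs
Hunk 4: at line 1 remove [dkab] add [ekv,xpky,scf] -> 12 lines: islmi sxbet ekv xpky scf ysoa qrbpz orzxp fupx iwmbn gem cfrhs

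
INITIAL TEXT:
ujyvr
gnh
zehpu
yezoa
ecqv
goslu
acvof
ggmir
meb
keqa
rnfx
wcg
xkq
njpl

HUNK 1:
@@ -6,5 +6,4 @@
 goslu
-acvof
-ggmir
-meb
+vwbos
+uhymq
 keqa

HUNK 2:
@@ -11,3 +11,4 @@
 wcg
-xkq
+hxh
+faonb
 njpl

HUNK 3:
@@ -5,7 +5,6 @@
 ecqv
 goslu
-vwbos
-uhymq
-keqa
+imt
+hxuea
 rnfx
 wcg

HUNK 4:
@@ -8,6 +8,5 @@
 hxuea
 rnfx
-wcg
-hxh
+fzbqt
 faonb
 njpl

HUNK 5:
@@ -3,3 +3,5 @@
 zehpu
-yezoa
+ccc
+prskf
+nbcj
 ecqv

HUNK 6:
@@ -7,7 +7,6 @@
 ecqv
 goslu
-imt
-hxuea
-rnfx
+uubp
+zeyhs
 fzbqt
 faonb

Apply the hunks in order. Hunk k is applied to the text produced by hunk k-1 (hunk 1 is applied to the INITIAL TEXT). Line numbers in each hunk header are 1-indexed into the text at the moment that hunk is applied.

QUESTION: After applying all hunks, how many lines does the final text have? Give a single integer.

Hunk 1: at line 6 remove [acvof,ggmir,meb] add [vwbos,uhymq] -> 13 lines: ujyvr gnh zehpu yezoa ecqv goslu vwbos uhymq keqa rnfx wcg xkq njpl
Hunk 2: at line 11 remove [xkq] add [hxh,faonb] -> 14 lines: ujyvr gnh zehpu yezoa ecqv goslu vwbos uhymq keqa rnfx wcg hxh faonb njpl
Hunk 3: at line 5 remove [vwbos,uhymq,keqa] add [imt,hxuea] -> 13 lines: ujyvr gnh zehpu yezoa ecqv goslu imt hxuea rnfx wcg hxh faonb njpl
Hunk 4: at line 8 remove [wcg,hxh] add [fzbqt] -> 12 lines: ujyvr gnh zehpu yezoa ecqv goslu imt hxuea rnfx fzbqt faonb njpl
Hunk 5: at line 3 remove [yezoa] add [ccc,prskf,nbcj] -> 14 lines: ujyvr gnh zehpu ccc prskf nbcj ecqv goslu imt hxuea rnfx fzbqt faonb njpl
Hunk 6: at line 7 remove [imt,hxuea,rnfx] add [uubp,zeyhs] -> 13 lines: ujyvr gnh zehpu ccc prskf nbcj ecqv goslu uubp zeyhs fzbqt faonb njpl
Final line count: 13

Answer: 13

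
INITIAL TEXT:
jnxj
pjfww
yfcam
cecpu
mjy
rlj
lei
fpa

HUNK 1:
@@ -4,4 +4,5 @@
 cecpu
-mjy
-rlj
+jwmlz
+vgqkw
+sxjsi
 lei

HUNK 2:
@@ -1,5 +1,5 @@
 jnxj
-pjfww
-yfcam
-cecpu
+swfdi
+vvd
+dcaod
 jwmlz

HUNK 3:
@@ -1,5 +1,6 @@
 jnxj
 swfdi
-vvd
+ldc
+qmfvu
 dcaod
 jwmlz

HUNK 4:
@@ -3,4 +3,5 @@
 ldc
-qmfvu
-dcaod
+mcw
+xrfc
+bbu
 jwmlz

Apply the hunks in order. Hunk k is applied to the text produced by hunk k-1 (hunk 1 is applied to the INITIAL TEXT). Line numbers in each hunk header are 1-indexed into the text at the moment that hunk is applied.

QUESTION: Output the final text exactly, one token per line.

Hunk 1: at line 4 remove [mjy,rlj] add [jwmlz,vgqkw,sxjsi] -> 9 lines: jnxj pjfww yfcam cecpu jwmlz vgqkw sxjsi lei fpa
Hunk 2: at line 1 remove [pjfww,yfcam,cecpu] add [swfdi,vvd,dcaod] -> 9 lines: jnxj swfdi vvd dcaod jwmlz vgqkw sxjsi lei fpa
Hunk 3: at line 1 remove [vvd] add [ldc,qmfvu] -> 10 lines: jnxj swfdi ldc qmfvu dcaod jwmlz vgqkw sxjsi lei fpa
Hunk 4: at line 3 remove [qmfvu,dcaod] add [mcw,xrfc,bbu] -> 11 lines: jnxj swfdi ldc mcw xrfc bbu jwmlz vgqkw sxjsi lei fpa

Answer: jnxj
swfdi
ldc
mcw
xrfc
bbu
jwmlz
vgqkw
sxjsi
lei
fpa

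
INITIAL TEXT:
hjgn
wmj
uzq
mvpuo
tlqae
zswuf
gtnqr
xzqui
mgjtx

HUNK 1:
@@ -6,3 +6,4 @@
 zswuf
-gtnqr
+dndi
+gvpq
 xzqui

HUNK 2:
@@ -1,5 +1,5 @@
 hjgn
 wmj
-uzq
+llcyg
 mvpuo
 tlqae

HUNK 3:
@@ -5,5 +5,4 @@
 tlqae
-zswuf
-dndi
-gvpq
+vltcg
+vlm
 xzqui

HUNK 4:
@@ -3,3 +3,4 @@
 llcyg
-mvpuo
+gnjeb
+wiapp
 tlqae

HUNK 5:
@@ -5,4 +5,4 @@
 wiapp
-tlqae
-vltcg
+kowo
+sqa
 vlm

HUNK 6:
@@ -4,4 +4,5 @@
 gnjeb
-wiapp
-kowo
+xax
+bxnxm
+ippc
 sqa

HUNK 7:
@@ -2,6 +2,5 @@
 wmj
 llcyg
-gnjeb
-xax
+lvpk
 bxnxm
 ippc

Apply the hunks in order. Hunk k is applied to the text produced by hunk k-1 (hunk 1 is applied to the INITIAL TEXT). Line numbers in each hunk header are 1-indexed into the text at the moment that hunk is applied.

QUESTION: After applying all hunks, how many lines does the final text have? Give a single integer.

Answer: 10

Derivation:
Hunk 1: at line 6 remove [gtnqr] add [dndi,gvpq] -> 10 lines: hjgn wmj uzq mvpuo tlqae zswuf dndi gvpq xzqui mgjtx
Hunk 2: at line 1 remove [uzq] add [llcyg] -> 10 lines: hjgn wmj llcyg mvpuo tlqae zswuf dndi gvpq xzqui mgjtx
Hunk 3: at line 5 remove [zswuf,dndi,gvpq] add [vltcg,vlm] -> 9 lines: hjgn wmj llcyg mvpuo tlqae vltcg vlm xzqui mgjtx
Hunk 4: at line 3 remove [mvpuo] add [gnjeb,wiapp] -> 10 lines: hjgn wmj llcyg gnjeb wiapp tlqae vltcg vlm xzqui mgjtx
Hunk 5: at line 5 remove [tlqae,vltcg] add [kowo,sqa] -> 10 lines: hjgn wmj llcyg gnjeb wiapp kowo sqa vlm xzqui mgjtx
Hunk 6: at line 4 remove [wiapp,kowo] add [xax,bxnxm,ippc] -> 11 lines: hjgn wmj llcyg gnjeb xax bxnxm ippc sqa vlm xzqui mgjtx
Hunk 7: at line 2 remove [gnjeb,xax] add [lvpk] -> 10 lines: hjgn wmj llcyg lvpk bxnxm ippc sqa vlm xzqui mgjtx
Final line count: 10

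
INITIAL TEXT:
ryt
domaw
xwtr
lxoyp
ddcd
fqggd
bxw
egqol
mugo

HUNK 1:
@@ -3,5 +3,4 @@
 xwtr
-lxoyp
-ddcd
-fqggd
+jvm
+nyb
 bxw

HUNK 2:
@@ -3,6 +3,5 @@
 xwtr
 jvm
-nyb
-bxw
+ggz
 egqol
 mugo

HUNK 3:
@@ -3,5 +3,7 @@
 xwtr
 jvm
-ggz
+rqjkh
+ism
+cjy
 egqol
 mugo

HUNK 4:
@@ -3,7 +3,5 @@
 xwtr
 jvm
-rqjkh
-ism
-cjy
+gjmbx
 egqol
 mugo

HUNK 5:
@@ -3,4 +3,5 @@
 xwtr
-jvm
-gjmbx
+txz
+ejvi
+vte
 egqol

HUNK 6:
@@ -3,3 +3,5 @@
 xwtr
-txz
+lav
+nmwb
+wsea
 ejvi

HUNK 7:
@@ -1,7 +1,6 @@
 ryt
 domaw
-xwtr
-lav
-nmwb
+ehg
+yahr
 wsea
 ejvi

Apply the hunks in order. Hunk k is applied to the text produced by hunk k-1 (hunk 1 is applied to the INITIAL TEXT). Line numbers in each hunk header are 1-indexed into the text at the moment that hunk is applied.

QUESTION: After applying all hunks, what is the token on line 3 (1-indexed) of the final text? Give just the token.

Hunk 1: at line 3 remove [lxoyp,ddcd,fqggd] add [jvm,nyb] -> 8 lines: ryt domaw xwtr jvm nyb bxw egqol mugo
Hunk 2: at line 3 remove [nyb,bxw] add [ggz] -> 7 lines: ryt domaw xwtr jvm ggz egqol mugo
Hunk 3: at line 3 remove [ggz] add [rqjkh,ism,cjy] -> 9 lines: ryt domaw xwtr jvm rqjkh ism cjy egqol mugo
Hunk 4: at line 3 remove [rqjkh,ism,cjy] add [gjmbx] -> 7 lines: ryt domaw xwtr jvm gjmbx egqol mugo
Hunk 5: at line 3 remove [jvm,gjmbx] add [txz,ejvi,vte] -> 8 lines: ryt domaw xwtr txz ejvi vte egqol mugo
Hunk 6: at line 3 remove [txz] add [lav,nmwb,wsea] -> 10 lines: ryt domaw xwtr lav nmwb wsea ejvi vte egqol mugo
Hunk 7: at line 1 remove [xwtr,lav,nmwb] add [ehg,yahr] -> 9 lines: ryt domaw ehg yahr wsea ejvi vte egqol mugo
Final line 3: ehg

Answer: ehg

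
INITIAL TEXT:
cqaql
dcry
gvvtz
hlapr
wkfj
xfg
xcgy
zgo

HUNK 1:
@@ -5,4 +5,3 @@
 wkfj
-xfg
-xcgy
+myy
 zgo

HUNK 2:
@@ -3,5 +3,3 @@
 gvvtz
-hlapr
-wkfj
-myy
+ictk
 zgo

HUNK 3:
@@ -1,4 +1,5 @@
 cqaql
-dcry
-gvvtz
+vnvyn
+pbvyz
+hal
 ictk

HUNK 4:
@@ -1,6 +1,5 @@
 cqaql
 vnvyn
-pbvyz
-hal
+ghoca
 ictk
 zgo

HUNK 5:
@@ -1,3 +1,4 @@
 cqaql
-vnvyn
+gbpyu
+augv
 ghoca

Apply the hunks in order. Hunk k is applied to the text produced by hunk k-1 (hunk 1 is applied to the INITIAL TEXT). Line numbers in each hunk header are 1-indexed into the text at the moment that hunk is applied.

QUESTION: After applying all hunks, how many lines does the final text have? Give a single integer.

Answer: 6

Derivation:
Hunk 1: at line 5 remove [xfg,xcgy] add [myy] -> 7 lines: cqaql dcry gvvtz hlapr wkfj myy zgo
Hunk 2: at line 3 remove [hlapr,wkfj,myy] add [ictk] -> 5 lines: cqaql dcry gvvtz ictk zgo
Hunk 3: at line 1 remove [dcry,gvvtz] add [vnvyn,pbvyz,hal] -> 6 lines: cqaql vnvyn pbvyz hal ictk zgo
Hunk 4: at line 1 remove [pbvyz,hal] add [ghoca] -> 5 lines: cqaql vnvyn ghoca ictk zgo
Hunk 5: at line 1 remove [vnvyn] add [gbpyu,augv] -> 6 lines: cqaql gbpyu augv ghoca ictk zgo
Final line count: 6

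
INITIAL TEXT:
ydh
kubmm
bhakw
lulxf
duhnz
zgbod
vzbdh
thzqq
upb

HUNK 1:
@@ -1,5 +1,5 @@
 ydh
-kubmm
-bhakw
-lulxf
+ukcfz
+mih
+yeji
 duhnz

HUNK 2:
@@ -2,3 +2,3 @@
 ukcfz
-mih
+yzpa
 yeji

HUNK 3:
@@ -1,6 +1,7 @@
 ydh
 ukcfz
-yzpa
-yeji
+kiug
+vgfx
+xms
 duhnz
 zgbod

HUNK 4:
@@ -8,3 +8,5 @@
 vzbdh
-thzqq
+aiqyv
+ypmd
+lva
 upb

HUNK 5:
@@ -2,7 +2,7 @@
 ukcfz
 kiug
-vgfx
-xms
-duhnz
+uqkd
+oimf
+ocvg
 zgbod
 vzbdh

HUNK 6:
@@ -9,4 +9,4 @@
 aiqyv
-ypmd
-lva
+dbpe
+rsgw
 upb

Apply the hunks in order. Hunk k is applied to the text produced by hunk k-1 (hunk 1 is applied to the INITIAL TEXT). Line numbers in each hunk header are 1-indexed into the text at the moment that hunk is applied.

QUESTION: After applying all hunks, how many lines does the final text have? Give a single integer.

Answer: 12

Derivation:
Hunk 1: at line 1 remove [kubmm,bhakw,lulxf] add [ukcfz,mih,yeji] -> 9 lines: ydh ukcfz mih yeji duhnz zgbod vzbdh thzqq upb
Hunk 2: at line 2 remove [mih] add [yzpa] -> 9 lines: ydh ukcfz yzpa yeji duhnz zgbod vzbdh thzqq upb
Hunk 3: at line 1 remove [yzpa,yeji] add [kiug,vgfx,xms] -> 10 lines: ydh ukcfz kiug vgfx xms duhnz zgbod vzbdh thzqq upb
Hunk 4: at line 8 remove [thzqq] add [aiqyv,ypmd,lva] -> 12 lines: ydh ukcfz kiug vgfx xms duhnz zgbod vzbdh aiqyv ypmd lva upb
Hunk 5: at line 2 remove [vgfx,xms,duhnz] add [uqkd,oimf,ocvg] -> 12 lines: ydh ukcfz kiug uqkd oimf ocvg zgbod vzbdh aiqyv ypmd lva upb
Hunk 6: at line 9 remove [ypmd,lva] add [dbpe,rsgw] -> 12 lines: ydh ukcfz kiug uqkd oimf ocvg zgbod vzbdh aiqyv dbpe rsgw upb
Final line count: 12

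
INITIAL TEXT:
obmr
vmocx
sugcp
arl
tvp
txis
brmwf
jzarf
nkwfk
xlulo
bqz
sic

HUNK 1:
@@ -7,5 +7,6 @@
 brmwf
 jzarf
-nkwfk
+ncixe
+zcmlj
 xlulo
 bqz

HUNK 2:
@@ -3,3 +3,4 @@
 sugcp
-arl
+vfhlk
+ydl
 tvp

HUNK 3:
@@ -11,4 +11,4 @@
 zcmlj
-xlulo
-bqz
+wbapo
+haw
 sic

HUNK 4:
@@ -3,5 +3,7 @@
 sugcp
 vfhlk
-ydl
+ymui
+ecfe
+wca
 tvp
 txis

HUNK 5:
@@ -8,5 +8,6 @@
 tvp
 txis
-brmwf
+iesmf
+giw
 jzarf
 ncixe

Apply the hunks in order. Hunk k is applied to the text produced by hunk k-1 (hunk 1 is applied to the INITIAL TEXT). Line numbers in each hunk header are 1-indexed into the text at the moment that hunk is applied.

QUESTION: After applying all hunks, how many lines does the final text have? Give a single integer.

Answer: 17

Derivation:
Hunk 1: at line 7 remove [nkwfk] add [ncixe,zcmlj] -> 13 lines: obmr vmocx sugcp arl tvp txis brmwf jzarf ncixe zcmlj xlulo bqz sic
Hunk 2: at line 3 remove [arl] add [vfhlk,ydl] -> 14 lines: obmr vmocx sugcp vfhlk ydl tvp txis brmwf jzarf ncixe zcmlj xlulo bqz sic
Hunk 3: at line 11 remove [xlulo,bqz] add [wbapo,haw] -> 14 lines: obmr vmocx sugcp vfhlk ydl tvp txis brmwf jzarf ncixe zcmlj wbapo haw sic
Hunk 4: at line 3 remove [ydl] add [ymui,ecfe,wca] -> 16 lines: obmr vmocx sugcp vfhlk ymui ecfe wca tvp txis brmwf jzarf ncixe zcmlj wbapo haw sic
Hunk 5: at line 8 remove [brmwf] add [iesmf,giw] -> 17 lines: obmr vmocx sugcp vfhlk ymui ecfe wca tvp txis iesmf giw jzarf ncixe zcmlj wbapo haw sic
Final line count: 17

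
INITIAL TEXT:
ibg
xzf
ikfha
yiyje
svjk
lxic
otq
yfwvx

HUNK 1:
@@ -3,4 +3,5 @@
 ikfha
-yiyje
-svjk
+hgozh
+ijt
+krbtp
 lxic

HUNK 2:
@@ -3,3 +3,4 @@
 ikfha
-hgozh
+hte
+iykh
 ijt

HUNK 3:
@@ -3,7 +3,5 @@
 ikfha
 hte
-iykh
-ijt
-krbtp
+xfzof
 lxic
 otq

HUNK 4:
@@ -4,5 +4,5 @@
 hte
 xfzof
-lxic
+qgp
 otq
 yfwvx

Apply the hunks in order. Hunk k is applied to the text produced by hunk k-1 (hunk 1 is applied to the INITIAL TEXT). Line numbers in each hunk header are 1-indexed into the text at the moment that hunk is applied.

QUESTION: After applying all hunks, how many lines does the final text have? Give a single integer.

Answer: 8

Derivation:
Hunk 1: at line 3 remove [yiyje,svjk] add [hgozh,ijt,krbtp] -> 9 lines: ibg xzf ikfha hgozh ijt krbtp lxic otq yfwvx
Hunk 2: at line 3 remove [hgozh] add [hte,iykh] -> 10 lines: ibg xzf ikfha hte iykh ijt krbtp lxic otq yfwvx
Hunk 3: at line 3 remove [iykh,ijt,krbtp] add [xfzof] -> 8 lines: ibg xzf ikfha hte xfzof lxic otq yfwvx
Hunk 4: at line 4 remove [lxic] add [qgp] -> 8 lines: ibg xzf ikfha hte xfzof qgp otq yfwvx
Final line count: 8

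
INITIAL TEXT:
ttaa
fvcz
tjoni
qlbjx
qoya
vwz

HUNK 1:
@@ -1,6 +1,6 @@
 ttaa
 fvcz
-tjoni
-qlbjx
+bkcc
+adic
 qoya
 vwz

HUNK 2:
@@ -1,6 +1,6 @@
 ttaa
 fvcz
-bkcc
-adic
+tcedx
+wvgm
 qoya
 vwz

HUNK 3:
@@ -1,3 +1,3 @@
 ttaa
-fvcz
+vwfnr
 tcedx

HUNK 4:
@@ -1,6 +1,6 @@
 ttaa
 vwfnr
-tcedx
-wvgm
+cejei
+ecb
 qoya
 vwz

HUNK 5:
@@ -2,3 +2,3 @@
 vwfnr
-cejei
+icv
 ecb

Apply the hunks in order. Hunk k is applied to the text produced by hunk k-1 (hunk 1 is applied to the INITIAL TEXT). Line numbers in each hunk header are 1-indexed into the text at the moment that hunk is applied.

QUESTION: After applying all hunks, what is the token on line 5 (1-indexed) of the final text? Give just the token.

Answer: qoya

Derivation:
Hunk 1: at line 1 remove [tjoni,qlbjx] add [bkcc,adic] -> 6 lines: ttaa fvcz bkcc adic qoya vwz
Hunk 2: at line 1 remove [bkcc,adic] add [tcedx,wvgm] -> 6 lines: ttaa fvcz tcedx wvgm qoya vwz
Hunk 3: at line 1 remove [fvcz] add [vwfnr] -> 6 lines: ttaa vwfnr tcedx wvgm qoya vwz
Hunk 4: at line 1 remove [tcedx,wvgm] add [cejei,ecb] -> 6 lines: ttaa vwfnr cejei ecb qoya vwz
Hunk 5: at line 2 remove [cejei] add [icv] -> 6 lines: ttaa vwfnr icv ecb qoya vwz
Final line 5: qoya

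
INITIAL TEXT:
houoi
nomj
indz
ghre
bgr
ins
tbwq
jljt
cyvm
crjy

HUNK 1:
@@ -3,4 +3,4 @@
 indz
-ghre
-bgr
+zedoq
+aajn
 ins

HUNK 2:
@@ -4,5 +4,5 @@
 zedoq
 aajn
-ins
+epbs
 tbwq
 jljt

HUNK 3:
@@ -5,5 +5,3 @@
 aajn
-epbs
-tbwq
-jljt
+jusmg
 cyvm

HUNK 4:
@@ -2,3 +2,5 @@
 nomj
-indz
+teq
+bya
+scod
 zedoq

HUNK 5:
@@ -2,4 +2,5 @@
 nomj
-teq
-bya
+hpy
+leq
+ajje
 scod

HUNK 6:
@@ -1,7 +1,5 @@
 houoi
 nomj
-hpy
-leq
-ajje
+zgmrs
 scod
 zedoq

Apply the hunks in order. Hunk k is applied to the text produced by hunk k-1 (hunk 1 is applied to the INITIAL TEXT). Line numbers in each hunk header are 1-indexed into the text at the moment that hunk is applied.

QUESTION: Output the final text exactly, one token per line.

Hunk 1: at line 3 remove [ghre,bgr] add [zedoq,aajn] -> 10 lines: houoi nomj indz zedoq aajn ins tbwq jljt cyvm crjy
Hunk 2: at line 4 remove [ins] add [epbs] -> 10 lines: houoi nomj indz zedoq aajn epbs tbwq jljt cyvm crjy
Hunk 3: at line 5 remove [epbs,tbwq,jljt] add [jusmg] -> 8 lines: houoi nomj indz zedoq aajn jusmg cyvm crjy
Hunk 4: at line 2 remove [indz] add [teq,bya,scod] -> 10 lines: houoi nomj teq bya scod zedoq aajn jusmg cyvm crjy
Hunk 5: at line 2 remove [teq,bya] add [hpy,leq,ajje] -> 11 lines: houoi nomj hpy leq ajje scod zedoq aajn jusmg cyvm crjy
Hunk 6: at line 1 remove [hpy,leq,ajje] add [zgmrs] -> 9 lines: houoi nomj zgmrs scod zedoq aajn jusmg cyvm crjy

Answer: houoi
nomj
zgmrs
scod
zedoq
aajn
jusmg
cyvm
crjy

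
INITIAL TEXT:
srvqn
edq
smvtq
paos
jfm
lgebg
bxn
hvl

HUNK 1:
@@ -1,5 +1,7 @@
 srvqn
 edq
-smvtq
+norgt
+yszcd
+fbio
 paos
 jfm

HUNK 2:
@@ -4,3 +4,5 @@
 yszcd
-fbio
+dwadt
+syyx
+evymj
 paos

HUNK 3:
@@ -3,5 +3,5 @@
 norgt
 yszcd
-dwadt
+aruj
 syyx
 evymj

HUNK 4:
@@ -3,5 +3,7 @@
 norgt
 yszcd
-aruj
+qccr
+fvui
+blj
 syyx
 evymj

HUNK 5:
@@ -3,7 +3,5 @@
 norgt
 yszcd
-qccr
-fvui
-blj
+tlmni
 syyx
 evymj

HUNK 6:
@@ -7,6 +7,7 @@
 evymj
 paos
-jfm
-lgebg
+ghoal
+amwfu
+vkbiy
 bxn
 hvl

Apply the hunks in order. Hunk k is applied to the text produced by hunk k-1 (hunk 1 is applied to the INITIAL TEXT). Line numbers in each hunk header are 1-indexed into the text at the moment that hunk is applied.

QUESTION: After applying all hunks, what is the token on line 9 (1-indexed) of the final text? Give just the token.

Hunk 1: at line 1 remove [smvtq] add [norgt,yszcd,fbio] -> 10 lines: srvqn edq norgt yszcd fbio paos jfm lgebg bxn hvl
Hunk 2: at line 4 remove [fbio] add [dwadt,syyx,evymj] -> 12 lines: srvqn edq norgt yszcd dwadt syyx evymj paos jfm lgebg bxn hvl
Hunk 3: at line 3 remove [dwadt] add [aruj] -> 12 lines: srvqn edq norgt yszcd aruj syyx evymj paos jfm lgebg bxn hvl
Hunk 4: at line 3 remove [aruj] add [qccr,fvui,blj] -> 14 lines: srvqn edq norgt yszcd qccr fvui blj syyx evymj paos jfm lgebg bxn hvl
Hunk 5: at line 3 remove [qccr,fvui,blj] add [tlmni] -> 12 lines: srvqn edq norgt yszcd tlmni syyx evymj paos jfm lgebg bxn hvl
Hunk 6: at line 7 remove [jfm,lgebg] add [ghoal,amwfu,vkbiy] -> 13 lines: srvqn edq norgt yszcd tlmni syyx evymj paos ghoal amwfu vkbiy bxn hvl
Final line 9: ghoal

Answer: ghoal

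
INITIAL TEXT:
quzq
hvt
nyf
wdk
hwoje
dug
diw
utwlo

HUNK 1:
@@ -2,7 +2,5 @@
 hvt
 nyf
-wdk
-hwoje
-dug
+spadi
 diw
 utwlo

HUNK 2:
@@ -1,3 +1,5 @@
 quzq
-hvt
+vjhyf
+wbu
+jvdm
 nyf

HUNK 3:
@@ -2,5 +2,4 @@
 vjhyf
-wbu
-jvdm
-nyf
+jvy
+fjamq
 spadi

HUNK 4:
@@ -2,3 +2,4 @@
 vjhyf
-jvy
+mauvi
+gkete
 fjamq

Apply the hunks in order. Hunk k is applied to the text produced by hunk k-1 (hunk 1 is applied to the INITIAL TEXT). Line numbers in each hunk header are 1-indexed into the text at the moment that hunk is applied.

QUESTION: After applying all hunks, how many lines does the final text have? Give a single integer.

Hunk 1: at line 2 remove [wdk,hwoje,dug] add [spadi] -> 6 lines: quzq hvt nyf spadi diw utwlo
Hunk 2: at line 1 remove [hvt] add [vjhyf,wbu,jvdm] -> 8 lines: quzq vjhyf wbu jvdm nyf spadi diw utwlo
Hunk 3: at line 2 remove [wbu,jvdm,nyf] add [jvy,fjamq] -> 7 lines: quzq vjhyf jvy fjamq spadi diw utwlo
Hunk 4: at line 2 remove [jvy] add [mauvi,gkete] -> 8 lines: quzq vjhyf mauvi gkete fjamq spadi diw utwlo
Final line count: 8

Answer: 8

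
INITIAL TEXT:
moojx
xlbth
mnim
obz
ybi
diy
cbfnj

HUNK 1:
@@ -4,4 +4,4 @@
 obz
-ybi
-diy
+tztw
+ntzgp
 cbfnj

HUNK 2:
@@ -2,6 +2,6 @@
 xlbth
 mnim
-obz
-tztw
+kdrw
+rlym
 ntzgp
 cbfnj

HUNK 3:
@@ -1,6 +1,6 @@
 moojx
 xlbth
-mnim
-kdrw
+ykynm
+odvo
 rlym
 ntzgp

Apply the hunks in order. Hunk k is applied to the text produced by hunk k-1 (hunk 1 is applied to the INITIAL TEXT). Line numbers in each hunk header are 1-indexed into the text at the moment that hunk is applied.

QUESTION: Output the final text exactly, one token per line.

Hunk 1: at line 4 remove [ybi,diy] add [tztw,ntzgp] -> 7 lines: moojx xlbth mnim obz tztw ntzgp cbfnj
Hunk 2: at line 2 remove [obz,tztw] add [kdrw,rlym] -> 7 lines: moojx xlbth mnim kdrw rlym ntzgp cbfnj
Hunk 3: at line 1 remove [mnim,kdrw] add [ykynm,odvo] -> 7 lines: moojx xlbth ykynm odvo rlym ntzgp cbfnj

Answer: moojx
xlbth
ykynm
odvo
rlym
ntzgp
cbfnj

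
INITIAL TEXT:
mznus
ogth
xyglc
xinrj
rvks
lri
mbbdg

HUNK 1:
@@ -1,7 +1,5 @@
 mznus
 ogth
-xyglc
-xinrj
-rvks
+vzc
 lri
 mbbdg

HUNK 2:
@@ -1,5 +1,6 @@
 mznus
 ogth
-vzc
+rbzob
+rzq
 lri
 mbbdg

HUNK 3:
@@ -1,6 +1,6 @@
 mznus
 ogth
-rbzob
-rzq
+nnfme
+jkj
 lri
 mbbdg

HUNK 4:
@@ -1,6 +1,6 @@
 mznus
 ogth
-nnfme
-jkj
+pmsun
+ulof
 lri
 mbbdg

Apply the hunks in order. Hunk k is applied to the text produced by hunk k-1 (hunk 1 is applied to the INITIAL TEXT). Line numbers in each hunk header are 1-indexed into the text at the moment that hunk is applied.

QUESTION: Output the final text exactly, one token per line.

Hunk 1: at line 1 remove [xyglc,xinrj,rvks] add [vzc] -> 5 lines: mznus ogth vzc lri mbbdg
Hunk 2: at line 1 remove [vzc] add [rbzob,rzq] -> 6 lines: mznus ogth rbzob rzq lri mbbdg
Hunk 3: at line 1 remove [rbzob,rzq] add [nnfme,jkj] -> 6 lines: mznus ogth nnfme jkj lri mbbdg
Hunk 4: at line 1 remove [nnfme,jkj] add [pmsun,ulof] -> 6 lines: mznus ogth pmsun ulof lri mbbdg

Answer: mznus
ogth
pmsun
ulof
lri
mbbdg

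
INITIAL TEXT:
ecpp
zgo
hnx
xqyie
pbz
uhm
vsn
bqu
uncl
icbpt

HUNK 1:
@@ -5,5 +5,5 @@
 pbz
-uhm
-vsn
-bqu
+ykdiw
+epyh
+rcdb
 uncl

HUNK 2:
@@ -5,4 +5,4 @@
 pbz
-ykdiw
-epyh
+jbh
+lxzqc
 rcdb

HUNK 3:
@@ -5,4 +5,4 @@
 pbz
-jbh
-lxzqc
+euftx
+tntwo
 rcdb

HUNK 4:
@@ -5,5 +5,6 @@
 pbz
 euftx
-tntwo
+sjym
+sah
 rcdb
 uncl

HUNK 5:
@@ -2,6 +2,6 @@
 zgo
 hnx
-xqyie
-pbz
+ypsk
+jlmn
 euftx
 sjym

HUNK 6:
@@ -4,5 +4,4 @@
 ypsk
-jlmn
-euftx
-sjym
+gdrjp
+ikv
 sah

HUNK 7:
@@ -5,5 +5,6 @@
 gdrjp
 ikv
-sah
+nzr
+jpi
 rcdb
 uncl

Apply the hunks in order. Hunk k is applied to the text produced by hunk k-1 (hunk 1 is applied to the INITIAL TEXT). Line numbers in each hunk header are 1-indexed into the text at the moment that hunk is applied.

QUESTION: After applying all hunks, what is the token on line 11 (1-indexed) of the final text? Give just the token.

Answer: icbpt

Derivation:
Hunk 1: at line 5 remove [uhm,vsn,bqu] add [ykdiw,epyh,rcdb] -> 10 lines: ecpp zgo hnx xqyie pbz ykdiw epyh rcdb uncl icbpt
Hunk 2: at line 5 remove [ykdiw,epyh] add [jbh,lxzqc] -> 10 lines: ecpp zgo hnx xqyie pbz jbh lxzqc rcdb uncl icbpt
Hunk 3: at line 5 remove [jbh,lxzqc] add [euftx,tntwo] -> 10 lines: ecpp zgo hnx xqyie pbz euftx tntwo rcdb uncl icbpt
Hunk 4: at line 5 remove [tntwo] add [sjym,sah] -> 11 lines: ecpp zgo hnx xqyie pbz euftx sjym sah rcdb uncl icbpt
Hunk 5: at line 2 remove [xqyie,pbz] add [ypsk,jlmn] -> 11 lines: ecpp zgo hnx ypsk jlmn euftx sjym sah rcdb uncl icbpt
Hunk 6: at line 4 remove [jlmn,euftx,sjym] add [gdrjp,ikv] -> 10 lines: ecpp zgo hnx ypsk gdrjp ikv sah rcdb uncl icbpt
Hunk 7: at line 5 remove [sah] add [nzr,jpi] -> 11 lines: ecpp zgo hnx ypsk gdrjp ikv nzr jpi rcdb uncl icbpt
Final line 11: icbpt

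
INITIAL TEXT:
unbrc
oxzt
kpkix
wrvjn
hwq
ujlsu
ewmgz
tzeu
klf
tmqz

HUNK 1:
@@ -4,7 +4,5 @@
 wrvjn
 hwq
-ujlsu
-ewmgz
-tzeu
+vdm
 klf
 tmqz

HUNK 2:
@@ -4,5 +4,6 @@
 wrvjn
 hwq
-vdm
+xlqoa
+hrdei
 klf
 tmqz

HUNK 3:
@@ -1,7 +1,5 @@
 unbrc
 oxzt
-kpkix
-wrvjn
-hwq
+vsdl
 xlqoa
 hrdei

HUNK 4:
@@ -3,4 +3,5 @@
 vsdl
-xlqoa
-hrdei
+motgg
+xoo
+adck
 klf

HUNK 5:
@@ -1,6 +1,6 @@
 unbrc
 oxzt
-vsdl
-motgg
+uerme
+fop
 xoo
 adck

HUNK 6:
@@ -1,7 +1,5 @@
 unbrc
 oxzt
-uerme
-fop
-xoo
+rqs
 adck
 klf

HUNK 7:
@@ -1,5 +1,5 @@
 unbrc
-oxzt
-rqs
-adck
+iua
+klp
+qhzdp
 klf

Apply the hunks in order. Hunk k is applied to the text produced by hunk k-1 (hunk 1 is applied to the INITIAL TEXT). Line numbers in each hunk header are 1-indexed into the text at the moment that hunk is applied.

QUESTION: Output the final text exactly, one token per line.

Answer: unbrc
iua
klp
qhzdp
klf
tmqz

Derivation:
Hunk 1: at line 4 remove [ujlsu,ewmgz,tzeu] add [vdm] -> 8 lines: unbrc oxzt kpkix wrvjn hwq vdm klf tmqz
Hunk 2: at line 4 remove [vdm] add [xlqoa,hrdei] -> 9 lines: unbrc oxzt kpkix wrvjn hwq xlqoa hrdei klf tmqz
Hunk 3: at line 1 remove [kpkix,wrvjn,hwq] add [vsdl] -> 7 lines: unbrc oxzt vsdl xlqoa hrdei klf tmqz
Hunk 4: at line 3 remove [xlqoa,hrdei] add [motgg,xoo,adck] -> 8 lines: unbrc oxzt vsdl motgg xoo adck klf tmqz
Hunk 5: at line 1 remove [vsdl,motgg] add [uerme,fop] -> 8 lines: unbrc oxzt uerme fop xoo adck klf tmqz
Hunk 6: at line 1 remove [uerme,fop,xoo] add [rqs] -> 6 lines: unbrc oxzt rqs adck klf tmqz
Hunk 7: at line 1 remove [oxzt,rqs,adck] add [iua,klp,qhzdp] -> 6 lines: unbrc iua klp qhzdp klf tmqz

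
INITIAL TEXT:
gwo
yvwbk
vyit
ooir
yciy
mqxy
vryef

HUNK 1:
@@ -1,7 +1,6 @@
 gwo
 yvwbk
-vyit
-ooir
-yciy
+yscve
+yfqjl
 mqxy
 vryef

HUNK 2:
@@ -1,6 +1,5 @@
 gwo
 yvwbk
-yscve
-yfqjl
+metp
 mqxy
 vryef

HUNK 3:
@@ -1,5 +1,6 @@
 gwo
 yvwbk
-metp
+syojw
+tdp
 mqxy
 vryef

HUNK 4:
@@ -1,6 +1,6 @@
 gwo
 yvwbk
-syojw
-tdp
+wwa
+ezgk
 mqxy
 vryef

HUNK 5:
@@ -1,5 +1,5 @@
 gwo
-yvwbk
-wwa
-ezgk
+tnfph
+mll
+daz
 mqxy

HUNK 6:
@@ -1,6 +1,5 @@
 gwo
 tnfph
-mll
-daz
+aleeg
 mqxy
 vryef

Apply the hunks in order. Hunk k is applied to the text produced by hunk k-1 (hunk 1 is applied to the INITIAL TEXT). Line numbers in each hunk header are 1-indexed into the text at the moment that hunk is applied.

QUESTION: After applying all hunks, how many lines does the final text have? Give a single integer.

Hunk 1: at line 1 remove [vyit,ooir,yciy] add [yscve,yfqjl] -> 6 lines: gwo yvwbk yscve yfqjl mqxy vryef
Hunk 2: at line 1 remove [yscve,yfqjl] add [metp] -> 5 lines: gwo yvwbk metp mqxy vryef
Hunk 3: at line 1 remove [metp] add [syojw,tdp] -> 6 lines: gwo yvwbk syojw tdp mqxy vryef
Hunk 4: at line 1 remove [syojw,tdp] add [wwa,ezgk] -> 6 lines: gwo yvwbk wwa ezgk mqxy vryef
Hunk 5: at line 1 remove [yvwbk,wwa,ezgk] add [tnfph,mll,daz] -> 6 lines: gwo tnfph mll daz mqxy vryef
Hunk 6: at line 1 remove [mll,daz] add [aleeg] -> 5 lines: gwo tnfph aleeg mqxy vryef
Final line count: 5

Answer: 5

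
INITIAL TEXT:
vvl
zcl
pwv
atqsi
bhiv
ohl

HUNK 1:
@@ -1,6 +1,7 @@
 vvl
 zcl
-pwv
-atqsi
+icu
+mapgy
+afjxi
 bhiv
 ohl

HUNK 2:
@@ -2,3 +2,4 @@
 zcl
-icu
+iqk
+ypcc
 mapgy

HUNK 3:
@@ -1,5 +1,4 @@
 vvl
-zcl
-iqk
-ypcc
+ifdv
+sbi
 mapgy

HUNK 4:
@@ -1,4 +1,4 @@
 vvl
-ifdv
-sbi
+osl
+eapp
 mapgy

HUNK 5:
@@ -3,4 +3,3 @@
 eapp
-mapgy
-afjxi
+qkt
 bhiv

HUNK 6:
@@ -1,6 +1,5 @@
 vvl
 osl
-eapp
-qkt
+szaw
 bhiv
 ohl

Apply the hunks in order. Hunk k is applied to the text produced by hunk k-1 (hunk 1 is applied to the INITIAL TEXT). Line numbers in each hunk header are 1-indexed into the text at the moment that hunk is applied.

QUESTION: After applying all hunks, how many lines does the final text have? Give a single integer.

Hunk 1: at line 1 remove [pwv,atqsi] add [icu,mapgy,afjxi] -> 7 lines: vvl zcl icu mapgy afjxi bhiv ohl
Hunk 2: at line 2 remove [icu] add [iqk,ypcc] -> 8 lines: vvl zcl iqk ypcc mapgy afjxi bhiv ohl
Hunk 3: at line 1 remove [zcl,iqk,ypcc] add [ifdv,sbi] -> 7 lines: vvl ifdv sbi mapgy afjxi bhiv ohl
Hunk 4: at line 1 remove [ifdv,sbi] add [osl,eapp] -> 7 lines: vvl osl eapp mapgy afjxi bhiv ohl
Hunk 5: at line 3 remove [mapgy,afjxi] add [qkt] -> 6 lines: vvl osl eapp qkt bhiv ohl
Hunk 6: at line 1 remove [eapp,qkt] add [szaw] -> 5 lines: vvl osl szaw bhiv ohl
Final line count: 5

Answer: 5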